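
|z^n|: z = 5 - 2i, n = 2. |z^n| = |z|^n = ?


|z| = sqrt(25+4) = sqrt(29) = 5.3852
|z^2| = |z|^2 = (sqrt(29))^2 = 29

|z^2| = 29


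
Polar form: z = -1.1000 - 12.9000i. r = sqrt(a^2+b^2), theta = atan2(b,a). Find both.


r = sqrt(1.21+166.41) = sqrt(167.62) = 12.9468
theta = atan2(-12.9, -1.1) = -94.8739 degrees

r = 12.9468, theta = -94.8739 degrees


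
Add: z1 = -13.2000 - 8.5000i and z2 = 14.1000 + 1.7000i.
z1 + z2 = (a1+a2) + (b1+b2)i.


Real: -13.2 + 14.1 = 0.9
Imag: -8.5 + 1.7 = -6.8

0.9000 - 6.8000i


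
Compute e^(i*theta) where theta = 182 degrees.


cos(182°) = -0.9994
sin(182°) = -0.0349

e^(i*182°) = -0.9994 - 0.0349i


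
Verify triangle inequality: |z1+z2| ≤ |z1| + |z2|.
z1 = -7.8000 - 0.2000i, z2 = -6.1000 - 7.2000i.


|z1| = sqrt((-7.8)^2 + (-0.2)^2) = sqrt(60.88) = 7.8026
|z2| = sqrt((-6.1)^2 + (-7.2)^2) = sqrt(89.05) = 9.4366
z1+z2 = -13.9000 - 7.4000i
|z1+z2| = sqrt(247.97) = 15.7471
|z1|+|z2| = 7.8026 + 9.4366 = 17.2392

|z1+z2| = 15.7471 ≤ |z1|+|z2| = 17.2392 (verified)


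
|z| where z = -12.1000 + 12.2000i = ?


|z| = sqrt((-12.1)^2 + 12.2^2) = sqrt(146.41 + 148.84) = sqrt(295.25) = 17.1828

|z| = 17.1828


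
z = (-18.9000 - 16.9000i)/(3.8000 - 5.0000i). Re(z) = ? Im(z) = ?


Multiply by conjugate: (-18.9000 - 16.9000i)(3.8000 + 5.0000i) / (3.8^2 + (-5)^2)
Numerator real = -18.9*3.8 - (16.9)*(-5) = 12.68
Numerator imag = -16.9*3.8 - (-18.9)*(-5) = -158.72
Denominator = 39.44
Re(z) = 12.68/39.44 = 0.3215
Im(z) = -158.72/39.44 = -4.0243

Re(z) = 0.3215, Im(z) = -4.0243


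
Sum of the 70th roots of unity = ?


The sum of all 70th roots of unity is 0.
Geometric series: (1 - w^70)/(1 - w) = (1-1)/(1-w) = 0 since w^70 = 1, w ≠ 1.
Alternatively: coefficient of z^69 in z^70 - 1 is 0.

0


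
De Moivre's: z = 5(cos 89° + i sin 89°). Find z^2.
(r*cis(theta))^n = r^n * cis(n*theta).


r^2 = 5^2 = 25
n*theta = 2*89° = 178° = 178° (mod 360)
a = 25*cos(178°) = -24.9848
b = 25*sin(178°) = 0.8725

25 cis(178°) = -24.9848 + 0.8725i


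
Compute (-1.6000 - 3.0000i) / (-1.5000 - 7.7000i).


Conjugate of z2 = -1.5000 + 7.7000i
Numerator: (-1.6000 - 3.0000i)(-1.5000 + 7.7000i) = 25.5000 - 7.8200i
Denominator: (-1.5)^2 + (-7.7)^2 = 61.54
Result = (25.5000 - 7.8200i)/61.54

0.4144 - 0.1271i


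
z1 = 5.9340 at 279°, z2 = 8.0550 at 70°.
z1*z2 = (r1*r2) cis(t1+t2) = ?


r = 5.9340 * 8.0550 = 47.7984
theta = 279° + 70° = 349° = 349° (mod 360)

47.7984 cis(349°)


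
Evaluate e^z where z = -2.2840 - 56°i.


e^-2.2840 = 0.1019
cos(-56°) = 0.5592
sin(-56°) = -0.829
Real = 0.1019*0.5592 = 0.0570
Imag = 0.1019*(-0.829) = -0.0845

0.0570 - 0.0845i


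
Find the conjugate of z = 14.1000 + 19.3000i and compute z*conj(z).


z_bar = 14.1000 - 19.3000i
z*z_bar = 14.1^2 + 19.3^2 = 198.81 + 372.49 = 571.3

z_bar = 14.1000 - 19.3000i, z*z_bar = 571.3


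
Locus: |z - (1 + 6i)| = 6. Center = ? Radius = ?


|z - z0| = r is a circle with center z0 and radius r.
Center = (1, 6), radius = 6

Circle with center (1, 6) and radius 6


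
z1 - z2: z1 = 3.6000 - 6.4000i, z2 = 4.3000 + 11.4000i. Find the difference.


Real: 3.6 - 4.3 = -0.7
Imag: -6.4 - 11.4 = -17.8

-0.7000 - 17.8000i


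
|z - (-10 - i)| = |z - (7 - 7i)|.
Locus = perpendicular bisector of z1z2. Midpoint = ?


Equal distances means the locus is the perpendicular bisector of z1 and z2.
Midpoint = ((-10+7)/2, (-1+(-7))/2) = (-1.5000, -4.0000)

Perpendicular bisector through (-1.5000, -4.0000)


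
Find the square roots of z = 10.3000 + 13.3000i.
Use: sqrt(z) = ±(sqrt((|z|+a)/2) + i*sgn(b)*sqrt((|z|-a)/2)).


|z| = sqrt(106.09+176.89) = 16.8220
sqrt((|z|+a)/2) = sqrt((16.8220+10.3)/2) = sqrt(13.5610) = 3.6825
sqrt((|z|-a)/2) = sqrt((16.8220-10.3)/2) = sqrt(3.2610) = 1.8058

±(3.6825 + 1.8058i) i.e. 3.6825 + 1.8058i and -3.6825 - 1.8058i


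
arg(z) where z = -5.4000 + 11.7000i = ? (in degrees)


Re = -5.4, Im = 11.7
arg = atan2(11.7, -5.4) = 114.7751 degrees

arg(z) = 114.7751 degrees


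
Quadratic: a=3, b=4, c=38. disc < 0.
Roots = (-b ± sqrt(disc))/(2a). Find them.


disc = 4^2 - 4*3*38 = 16 - 456 = -440
sqrt(|disc|) = sqrt(440) = 20.9762
Real part = -4/(2*3) = -0.6667
Imag part = 20.9762/(2*3) = 3.4960

-0.6667 ± 3.4960i


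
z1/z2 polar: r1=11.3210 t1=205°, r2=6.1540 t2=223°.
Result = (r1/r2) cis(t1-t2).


r = 11.3210 / 6.1540 = 1.8396
theta = 205° - 223° = -18° = 342° (mod 360)

1.8396 cis(342°)


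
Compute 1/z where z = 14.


|z|^2 = 196+0 = 196
1/z = (14 - 0i)/196

1/z = 0.0714 + 0i


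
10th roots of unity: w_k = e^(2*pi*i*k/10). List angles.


The 10th roots of unity are cis(360k/10°) for k=0..9
Angle step = 360/10 = 36°
Primitive root: cis(36°)
Primitive root = 0.8090 + 0.5878i

10 roots at angles: 0°, 36°, 72°, 108°, 144°, 180°, 216°, 252°, 288°, 324°


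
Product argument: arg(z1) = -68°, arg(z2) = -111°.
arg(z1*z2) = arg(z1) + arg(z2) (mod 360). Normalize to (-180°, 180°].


arg(z1*z2) = -68° - 111° = -179°
Normalized to (-180°, 180°]: -179°

-179°


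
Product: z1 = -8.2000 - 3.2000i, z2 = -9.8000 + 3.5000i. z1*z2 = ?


Real = -8.2*(-9.8) - (-3.2)*3.5 = 80.36 - (-11.2) = 91.56
Imag = -8.2*3.5 - (9.8)*(-3.2) = -28.7 + 31.36 = 2.66

91.5600 + 2.6600i


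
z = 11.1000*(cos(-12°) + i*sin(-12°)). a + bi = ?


a = 11.1000*cos(-12°) = 11.1000*0.978148 = 10.8574
b = 11.1000*sin(-12°) = 11.1000*(-0.20791) = -2.3078

10.8574 - 2.3078i


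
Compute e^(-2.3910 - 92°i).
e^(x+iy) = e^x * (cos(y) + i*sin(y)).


e^-2.3910 = 0.09154
cos(-92°) = -0.0349
sin(-92°) = -0.9994
Real = 0.09154*(-0.0349) = -0.0032
Imag = 0.09154*(-0.9994) = -0.0915

-0.0032 - 0.0915i


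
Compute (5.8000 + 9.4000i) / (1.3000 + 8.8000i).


Conjugate of z2 = 1.3000 - 8.8000i
Numerator: (5.8000 + 9.4000i)(1.3000 - 8.8000i) = 90.2600 - 38.8200i
Denominator: 1.3^2 + 8.8^2 = 79.13
Result = (90.2600 - 38.8200i)/79.13

1.1407 - 0.4906i


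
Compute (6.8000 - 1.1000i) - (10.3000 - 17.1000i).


Real: 6.8 - 10.3 = -3.5
Imag: -1.1 + 17.1 = 16

-3.5000 + 16.0000i


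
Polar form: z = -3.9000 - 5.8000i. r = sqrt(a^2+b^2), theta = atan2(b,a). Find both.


r = sqrt(15.21+33.64) = sqrt(48.85) = 6.9893
theta = atan2(-5.8, -3.9) = -123.9174 degrees

r = 6.9893, theta = -123.9174 degrees


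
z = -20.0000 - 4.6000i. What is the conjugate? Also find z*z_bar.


z_bar = -20.0000 + 4.6000i
z*z_bar = (-20)^2 + (-4.6)^2 = 400 + 21.16 = 421.16

z_bar = -20.0000 + 4.6000i, z*z_bar = 421.16


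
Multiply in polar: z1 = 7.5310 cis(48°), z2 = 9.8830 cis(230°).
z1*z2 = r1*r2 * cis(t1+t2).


r = 7.5310 * 9.8830 = 74.4289
theta = 48° + 230° = 278° = 278° (mod 360)

74.4289 cis(278°)


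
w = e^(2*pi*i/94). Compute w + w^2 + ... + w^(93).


With w = e^(2*pi*i/94), all 94 of the 94th roots of unity w^0 = 1, w, ..., w^(93) sum to 0: 1 + w + ... + w^(93) = (1 - w^94)/(1 - w) = 0 since w^94 = 1, w ≠ 1.
Removing the root 1: w + w^2 + ... + w^(93) = 0 - 1 = -1

Sum = -1


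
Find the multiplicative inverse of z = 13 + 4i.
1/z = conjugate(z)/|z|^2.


|z|^2 = 169+16 = 185
1/z = (13 - 4i)/185

1/z = 0.0703 - 0.0216i


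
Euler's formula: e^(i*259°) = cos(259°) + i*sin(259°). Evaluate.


cos(259°) = -0.1908
sin(259°) = -0.9816

e^(i*259°) = -0.1908 - 0.9816i


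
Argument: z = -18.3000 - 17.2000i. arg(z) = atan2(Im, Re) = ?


Re = -18.3, Im = -17.2
arg = atan2(-17.2, -18.3) = -136.7748 degrees

arg(z) = -136.7748 degrees


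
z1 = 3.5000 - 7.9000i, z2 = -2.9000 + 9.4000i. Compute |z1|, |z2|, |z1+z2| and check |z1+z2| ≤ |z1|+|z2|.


|z1| = sqrt(3.5^2 + (-7.9)^2) = sqrt(74.66) = 8.6406
|z2| = sqrt((-2.9)^2 + 9.4^2) = sqrt(96.77) = 9.8372
z1+z2 = 0.6000 + 1.5000i
|z1+z2| = sqrt(2.61) = 1.6155
|z1|+|z2| = 8.6406 + 9.8372 = 18.4778

|z1+z2| = 1.6155 ≤ |z1|+|z2| = 18.4778 (verified)


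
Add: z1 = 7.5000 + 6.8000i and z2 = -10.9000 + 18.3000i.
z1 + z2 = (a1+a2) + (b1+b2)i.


Real: 7.5 - 10.9 = -3.4
Imag: 6.8 + 18.3 = 25.1

-3.4000 + 25.1000i


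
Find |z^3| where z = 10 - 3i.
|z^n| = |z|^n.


|z| = sqrt(100+9) = sqrt(109) = 10.4403
|z^3| = |z|^3 = (sqrt(109))^3 = 109*sqrt(109)

|z^3| = 109*sqrt(109) ≈ 1137.9934


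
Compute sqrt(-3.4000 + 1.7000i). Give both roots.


|z| = sqrt(11.56+2.89) = 3.8013
sqrt((|z|+a)/2) = sqrt((3.8013+(-3.4))/2) = sqrt(0.2007) = 0.4479
sqrt((|z|-a)/2) = sqrt((3.8013-(-3.4))/2) = sqrt(3.6007) = 1.8975

±(0.4479 + 1.8975i) i.e. 0.4479 + 1.8975i and -0.4479 - 1.8975i


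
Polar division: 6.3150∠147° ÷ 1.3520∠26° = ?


r = 6.3150 / 1.3520 = 4.6709
theta = 147° - 26° = 121° = 121° (mod 360)

4.6709 cis(121°)


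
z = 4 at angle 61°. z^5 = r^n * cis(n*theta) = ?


r^5 = 4^5 = 1024
n*theta = 5*61° = 305° = 305° (mod 360)
a = 1024*cos(305°) = 587.3423
b = 1024*sin(305°) = -838.8117

1024 cis(305°) = 587.3423 - 838.8117i


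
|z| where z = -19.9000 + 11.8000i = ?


|z| = sqrt((-19.9)^2 + 11.8^2) = sqrt(396.01 + 139.24) = sqrt(535.25) = 23.1355

|z| = 23.1355


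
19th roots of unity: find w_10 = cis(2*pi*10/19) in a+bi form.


Angle = 360*10/19 = 189.4737°
a = cos(189.4737°) = -0.9864
b = sin(189.4737°) = -0.1646

-0.9864 - 0.1646i


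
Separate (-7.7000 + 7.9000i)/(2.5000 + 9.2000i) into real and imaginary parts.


Multiply by conjugate: (-7.7000 + 7.9000i)(2.5000 - 9.2000i) / (2.5^2 + 9.2^2)
Numerator real = -7.7*2.5 + 7.9*9.2 = 53.43
Numerator imag = 7.9*2.5 - (-7.7)*9.2 = 90.59
Denominator = 90.89
Re(z) = 53.43/90.89 = 0.5879
Im(z) = 90.59/90.89 = 0.9967

Re(z) = 0.5879, Im(z) = 0.9967


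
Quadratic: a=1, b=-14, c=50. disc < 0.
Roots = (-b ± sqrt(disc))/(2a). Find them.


disc = (-14)^2 - 4*1*50 = 196 - 200 = -4
sqrt(|disc|) = sqrt(4) = 2.0000
Real part = 14/(2*1) = 7.0000
Imag part = 2.0000/(2*1) = 1.0000

7.0000 ± 1.0000i


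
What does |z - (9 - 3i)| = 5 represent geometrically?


|z - z0| = r is a circle with center z0 and radius r.
Center = (9, -3), radius = 5

Circle with center (9, -3) and radius 5


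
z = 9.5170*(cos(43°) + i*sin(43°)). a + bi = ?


a = 9.5170*cos(43°) = 9.5170*0.73135 = 6.9603
b = 9.5170*sin(43°) = 9.5170*0.682 = 6.4906

6.9603 + 6.4906i


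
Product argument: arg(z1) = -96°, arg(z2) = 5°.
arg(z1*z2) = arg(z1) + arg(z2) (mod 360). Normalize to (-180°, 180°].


arg(z1*z2) = -96° + 5° = -91°
Normalized to (-180°, 180°]: -91°

-91°


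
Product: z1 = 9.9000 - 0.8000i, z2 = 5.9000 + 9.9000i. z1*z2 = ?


Real = 9.9*5.9 - (-0.8)*9.9 = 58.41 - (-7.92) = 66.33
Imag = 9.9*9.9 + 5.9*(-0.8) = 98.01 - (4.72) = 93.29

66.3300 + 93.2900i


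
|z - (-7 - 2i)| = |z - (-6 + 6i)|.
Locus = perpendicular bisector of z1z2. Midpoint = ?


Equal distances means the locus is the perpendicular bisector of z1 and z2.
Midpoint = ((-7+(-6))/2, (-2+6)/2) = (-6.5000, 2.0000)

Perpendicular bisector through (-6.5000, 2.0000)


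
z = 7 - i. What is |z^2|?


|z| = sqrt(49+1) = sqrt(50) = 7.0711
|z^2| = |z|^2 = (sqrt(50))^2 = 50

|z^2| = 50


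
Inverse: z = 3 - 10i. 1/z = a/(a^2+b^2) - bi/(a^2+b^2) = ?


|z|^2 = 9+100 = 109
1/z = (3 + 10i)/109

1/z = 0.0275 + 0.0917i


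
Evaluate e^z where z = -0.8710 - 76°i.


e^-0.8710 = 0.41853
cos(-76°) = 0.24192
sin(-76°) = -0.9703
Real = 0.41853*0.24192 = 0.1013
Imag = 0.41853*(-0.9703) = -0.4061

0.1013 - 0.4061i


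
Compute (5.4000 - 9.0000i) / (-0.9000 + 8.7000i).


Conjugate of z2 = -0.9000 - 8.7000i
Numerator: (5.4000 - 9.0000i)(-0.9000 - 8.7000i) = -83.1600 - 38.8800i
Denominator: (-0.9)^2 + 8.7^2 = 76.5
Result = (-83.1600 - 38.8800i)/76.5

-1.0871 - 0.5082i


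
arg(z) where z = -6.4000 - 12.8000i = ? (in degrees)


Re = -6.4, Im = -12.8
arg = atan2(-12.8, -6.4) = -116.5651 degrees

arg(z) = -116.5651 degrees


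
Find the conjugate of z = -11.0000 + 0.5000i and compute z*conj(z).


z_bar = -11.0000 - 0.5000i
z*z_bar = (-11)^2 + 0.5^2 = 121 + 0.25 = 121.25

z_bar = -11.0000 - 0.5000i, z*z_bar = 121.25


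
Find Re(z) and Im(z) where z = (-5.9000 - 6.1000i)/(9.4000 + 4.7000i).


Multiply by conjugate: (-5.9000 - 6.1000i)(9.4000 - 4.7000i) / (9.4^2 + 4.7^2)
Numerator real = -5.9*9.4 - (6.1)*4.7 = -84.13
Numerator imag = -6.1*9.4 - (-5.9)*4.7 = -29.61
Denominator = 110.45
Re(z) = -84.13/110.45 = -0.7617
Im(z) = -29.61/110.45 = -0.2681

Re(z) = -0.7617, Im(z) = -0.2681


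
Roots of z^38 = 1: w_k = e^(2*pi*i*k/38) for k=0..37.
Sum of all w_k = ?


The sum of all 38th roots of unity is 0.
Geometric series: (1 - w^38)/(1 - w) = (1-1)/(1-w) = 0 since w^38 = 1, w ≠ 1.
Alternatively: coefficient of z^37 in z^38 - 1 is 0.

0


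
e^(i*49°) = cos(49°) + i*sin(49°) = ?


cos(49°) = 0.6561
sin(49°) = 0.7547

e^(i*49°) = 0.6561 + 0.7547i


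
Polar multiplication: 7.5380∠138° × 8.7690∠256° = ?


r = 7.5380 * 8.7690 = 66.1007
theta = 138° + 256° = 394° = 34° (mod 360)

66.1007 cis(34°)


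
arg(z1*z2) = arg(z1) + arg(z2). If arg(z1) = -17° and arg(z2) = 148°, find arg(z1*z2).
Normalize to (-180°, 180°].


arg(z1*z2) = -17° + 148° = 131°
Normalized to (-180°, 180°]: 131°

131°


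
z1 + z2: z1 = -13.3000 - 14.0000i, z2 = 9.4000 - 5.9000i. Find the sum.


Real: -13.3 + 9.4 = -3.9
Imag: -14 - 5.9 = -19.9

-3.9000 - 19.9000i


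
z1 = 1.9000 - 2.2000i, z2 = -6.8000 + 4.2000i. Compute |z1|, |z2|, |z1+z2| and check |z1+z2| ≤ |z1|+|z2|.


|z1| = sqrt(1.9^2 + (-2.2)^2) = sqrt(8.45) = 2.9069
|z2| = sqrt((-6.8)^2 + 4.2^2) = sqrt(63.88) = 7.9925
z1+z2 = -4.9000 + 2.0000i
|z1+z2| = sqrt(28.01) = 5.2924
|z1|+|z2| = 2.9069 + 7.9925 = 10.8994

|z1+z2| = 5.2924 ≤ |z1|+|z2| = 10.8994 (verified)


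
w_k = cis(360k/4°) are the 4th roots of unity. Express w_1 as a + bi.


Angle = 360*1/4 = 90°
a = cos(90°) = 0
b = sin(90°) = 1.0000

0 + 1.0000i


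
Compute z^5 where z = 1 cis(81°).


r^5 = 1^5 = 1
n*theta = 5*81° = 405° = 45° (mod 360)
a = 1*cos(45°) = 0.7071
b = 1*sin(45°) = 0.7071

1 cis(45°) = 0.7071 + 0.7071i


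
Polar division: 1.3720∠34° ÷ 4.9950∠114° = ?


r = 1.3720 / 4.9950 = 0.2747
theta = 34° - 114° = -80° = 280° (mod 360)

0.2747 cis(280°)


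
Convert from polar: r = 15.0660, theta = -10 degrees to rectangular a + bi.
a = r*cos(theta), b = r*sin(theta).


a = 15.0660*cos(-10°) = 15.0660*0.98481 = 14.8371
b = 15.0660*sin(-10°) = 15.0660*(-0.17365) = -2.6162

14.8371 - 2.6162i


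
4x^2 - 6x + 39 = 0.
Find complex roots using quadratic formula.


disc = (-6)^2 - 4*4*39 = 36 - 624 = -588
sqrt(|disc|) = sqrt(588) = 24.2487
Real part = 6/(2*4) = 0.7500
Imag part = 24.2487/(2*4) = 3.0311

0.7500 ± 3.0311i


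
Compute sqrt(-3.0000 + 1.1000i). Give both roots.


|z| = sqrt(9+1.21) = 3.1953
sqrt((|z|+a)/2) = sqrt((3.1953+(-3))/2) = sqrt(0.0977) = 0.3125
sqrt((|z|-a)/2) = sqrt((3.1953-(-3))/2) = sqrt(3.0977) = 1.7600

±(0.3125 + 1.7600i) i.e. 0.3125 + 1.7600i and -0.3125 - 1.7600i


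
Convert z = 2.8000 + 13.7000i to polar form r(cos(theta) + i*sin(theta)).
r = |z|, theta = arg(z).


r = sqrt(7.84+187.69) = sqrt(195.53) = 13.9832
theta = atan2(13.7, 2.8) = 78.4490 degrees

r = 13.9832, theta = 78.4490 degrees


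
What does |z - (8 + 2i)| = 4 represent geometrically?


|z - z0| = r is a circle with center z0 and radius r.
Center = (8, 2), radius = 4

Circle with center (8, 2) and radius 4


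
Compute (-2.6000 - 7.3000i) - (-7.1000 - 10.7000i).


Real: -2.6 + 7.1 = 4.5
Imag: -7.3 + 10.7 = 3.4

4.5000 + 3.4000i


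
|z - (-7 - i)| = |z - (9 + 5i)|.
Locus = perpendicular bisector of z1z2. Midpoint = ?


Equal distances means the locus is the perpendicular bisector of z1 and z2.
Midpoint = ((-7+9)/2, (-1+5)/2) = (1.0000, 2.0000)

Perpendicular bisector through (1.0000, 2.0000)


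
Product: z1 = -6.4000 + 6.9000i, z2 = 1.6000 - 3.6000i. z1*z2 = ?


Real = -6.4*1.6 - 6.9*(-3.6) = -10.24 - (-24.84) = 14.6
Imag = -6.4*(-3.6) + 1.6*6.9 = 23.04 + 11.04 = 34.08

14.6000 + 34.0800i


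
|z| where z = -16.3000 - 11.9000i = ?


|z| = sqrt((-16.3)^2 + (-11.9)^2) = sqrt(265.69 + 141.61) = sqrt(407.3) = 20.1817

|z| = 20.1817


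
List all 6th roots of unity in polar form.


The 6th roots of unity are cis(360k/6°) for k=0..5
Angle step = 360/6 = 60°
Primitive root: cis(60°)
Primitive root = 0.5000 + 0.8660i

6 roots at angles: 0°, 60°, 120°, 180°, 240°, 300°


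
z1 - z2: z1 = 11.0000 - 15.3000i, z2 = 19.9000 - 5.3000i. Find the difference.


Real: 11 - 19.9 = -8.9
Imag: -15.3 + 5.3 = -10

-8.9000 - 10.0000i


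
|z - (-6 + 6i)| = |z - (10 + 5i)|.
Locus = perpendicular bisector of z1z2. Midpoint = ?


Equal distances means the locus is the perpendicular bisector of z1 and z2.
Midpoint = ((-6+10)/2, (6+5)/2) = (2.0000, 5.5000)

Perpendicular bisector through (2.0000, 5.5000)


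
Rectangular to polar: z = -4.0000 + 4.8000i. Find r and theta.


r = sqrt(16+23.04) = sqrt(39.04) = 6.2482
theta = atan2(4.8, -4) = 129.8056 degrees

r = 6.2482, theta = 129.8056 degrees


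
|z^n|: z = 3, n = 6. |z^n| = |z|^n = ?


|z| = sqrt(9+0) = sqrt(9) = 3
|z^6| = |z|^6 = 3^6 = 729

|z^6| = 729


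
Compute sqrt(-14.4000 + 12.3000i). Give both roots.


|z| = sqrt(207.36+151.29) = 18.9381
sqrt((|z|+a)/2) = sqrt((18.9381+(-14.4))/2) = sqrt(2.2690) = 1.5063
sqrt((|z|-a)/2) = sqrt((18.9381-(-14.4))/2) = sqrt(16.6690) = 4.0828

±(1.5063 + 4.0828i) i.e. 1.5063 + 4.0828i and -1.5063 - 4.0828i


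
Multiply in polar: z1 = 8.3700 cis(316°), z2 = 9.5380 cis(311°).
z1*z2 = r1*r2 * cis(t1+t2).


r = 8.3700 * 9.5380 = 79.8331
theta = 316° + 311° = 627° = 267° (mod 360)

79.8331 cis(267°)


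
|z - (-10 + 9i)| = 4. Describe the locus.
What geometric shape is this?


|z - z0| = r is a circle with center z0 and radius r.
Center = (-10, 9), radius = 4

Circle with center (-10, 9) and radius 4


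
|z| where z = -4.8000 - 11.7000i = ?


|z| = sqrt((-4.8)^2 + (-11.7)^2) = sqrt(23.04 + 136.89) = sqrt(159.93) = 12.6463

|z| = 12.6463


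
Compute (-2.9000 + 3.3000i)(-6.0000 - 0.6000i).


Real = -2.9*(-6) - 3.3*(-0.6) = 17.4 - (-1.98) = 19.38
Imag = -2.9*(-0.6) - (6)*3.3 = 1.74 - (19.8) = -18.06

19.3800 - 18.0600i


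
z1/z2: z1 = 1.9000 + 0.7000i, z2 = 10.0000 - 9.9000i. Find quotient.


Conjugate of z2 = 10.0000 + 9.9000i
Numerator: (1.9000 + 0.7000i)(10.0000 + 9.9000i) = 12.0700 + 25.8100i
Denominator: 10^2 + (-9.9)^2 = 198.01
Result = (12.0700 + 25.8100i)/198.01

0.0610 + 0.1303i


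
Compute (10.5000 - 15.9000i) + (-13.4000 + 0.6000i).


Real: 10.5 - 13.4 = -2.9
Imag: -15.9 + 0.6 = -15.3

-2.9000 - 15.3000i


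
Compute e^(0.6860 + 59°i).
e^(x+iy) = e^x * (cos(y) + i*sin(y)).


e^0.6860 = 1.98576
cos(59°) = 0.515
sin(59°) = 0.85717
Real = 1.98576*0.515 = 1.0227
Imag = 1.98576*0.85717 = 1.7021

1.0227 + 1.7021i


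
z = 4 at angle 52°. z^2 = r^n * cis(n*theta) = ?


r^2 = 4^2 = 16
n*theta = 2*52° = 104° = 104° (mod 360)
a = 16*cos(104°) = -3.8708
b = 16*sin(104°) = 15.5247

16 cis(104°) = -3.8708 + 15.5247i


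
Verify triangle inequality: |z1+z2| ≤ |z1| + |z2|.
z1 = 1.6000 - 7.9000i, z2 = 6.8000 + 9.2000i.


|z1| = sqrt(1.6^2 + (-7.9)^2) = sqrt(64.97) = 8.0604
|z2| = sqrt(6.8^2 + 9.2^2) = sqrt(130.88) = 11.4403
z1+z2 = 8.4000 + 1.3000i
|z1+z2| = sqrt(72.25) = 8.5000
|z1|+|z2| = 8.0604 + 11.4403 = 19.5007

|z1+z2| = 8.5000 ≤ |z1|+|z2| = 19.5007 (verified)


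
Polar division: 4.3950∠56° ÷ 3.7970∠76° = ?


r = 4.3950 / 3.7970 = 1.1575
theta = 56° - 76° = -20° = 340° (mod 360)

1.1575 cis(340°)


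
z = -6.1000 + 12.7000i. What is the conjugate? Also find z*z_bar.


z_bar = -6.1000 - 12.7000i
z*z_bar = (-6.1)^2 + 12.7^2 = 37.21 + 161.29 = 198.5

z_bar = -6.1000 - 12.7000i, z*z_bar = 198.5


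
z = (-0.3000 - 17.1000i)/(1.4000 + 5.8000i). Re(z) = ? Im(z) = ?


Multiply by conjugate: (-0.3000 - 17.1000i)(1.4000 - 5.8000i) / (1.4^2 + 5.8^2)
Numerator real = -0.3*1.4 - (17.1)*5.8 = -99.6
Numerator imag = -17.1*1.4 - (-0.3)*5.8 = -22.2
Denominator = 35.6
Re(z) = -99.6/35.6 = -2.7978
Im(z) = -22.2/35.6 = -0.6236

Re(z) = -2.7978, Im(z) = -0.6236


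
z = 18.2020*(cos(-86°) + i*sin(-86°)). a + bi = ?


a = 18.2020*cos(-86°) = 18.2020*0.069756 = 1.2697
b = 18.2020*sin(-86°) = 18.2020*(-0.997564) = -18.1577

1.2697 - 18.1577i


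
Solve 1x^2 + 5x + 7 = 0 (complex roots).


disc = 5^2 - 4*1*7 = 25 - 28 = -3
sqrt(|disc|) = sqrt(3) = 1.7321
Real part = -5/(2*1) = -2.5000
Imag part = 1.7321/(2*1) = 0.8660

-2.5000 ± 0.8660i


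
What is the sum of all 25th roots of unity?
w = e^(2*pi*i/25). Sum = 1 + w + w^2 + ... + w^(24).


The sum of all 25th roots of unity is 0.
Geometric series: (1 - w^25)/(1 - w) = (1-1)/(1-w) = 0 since w^25 = 1, w ≠ 1.
Alternatively: coefficient of z^24 in z^25 - 1 is 0.

0


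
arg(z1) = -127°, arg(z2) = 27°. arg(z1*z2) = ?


arg(z1*z2) = -127° + 27° = -100°
Normalized to (-180°, 180°]: -100°

-100°


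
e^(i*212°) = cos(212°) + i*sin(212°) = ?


cos(212°) = -0.8480
sin(212°) = -0.5299

e^(i*212°) = -0.8480 - 0.5299i


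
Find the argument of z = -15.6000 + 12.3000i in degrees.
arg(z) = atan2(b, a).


Re = -15.6, Im = 12.3
arg = atan2(12.3, -15.6) = 141.7456 degrees

arg(z) = 141.7456 degrees


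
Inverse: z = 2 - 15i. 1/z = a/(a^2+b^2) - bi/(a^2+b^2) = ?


|z|^2 = 4+225 = 229
1/z = (2 + 15i)/229

1/z = 0.0087 + 0.0655i


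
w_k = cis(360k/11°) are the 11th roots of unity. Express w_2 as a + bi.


Angle = 360*2/11 = 65.4545°
a = cos(65.4545°) = 0.4154
b = sin(65.4545°) = 0.9096

0.4154 + 0.9096i


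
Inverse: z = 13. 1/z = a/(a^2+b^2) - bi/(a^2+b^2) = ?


|z|^2 = 169+0 = 169
1/z = (13 - 0i)/169

1/z = 0.0769 + 0i


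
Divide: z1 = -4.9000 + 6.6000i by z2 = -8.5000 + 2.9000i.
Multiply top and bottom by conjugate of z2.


Conjugate of z2 = -8.5000 - 2.9000i
Numerator: (-4.9000 + 6.6000i)(-8.5000 - 2.9000i) = 60.7900 - 41.8900i
Denominator: (-8.5)^2 + 2.9^2 = 80.66
Result = (60.7900 - 41.8900i)/80.66

0.7537 - 0.5193i


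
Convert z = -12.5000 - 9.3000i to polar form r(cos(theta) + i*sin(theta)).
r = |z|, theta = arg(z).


r = sqrt(156.25+86.49) = sqrt(242.74) = 15.5801
theta = atan2(-9.3, -12.5) = -143.3508 degrees

r = 15.5801, theta = -143.3508 degrees


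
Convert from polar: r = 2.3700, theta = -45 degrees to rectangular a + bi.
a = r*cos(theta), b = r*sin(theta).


a = 2.3700*cos(-45°) = 2.3700*0.7071 = 1.6758
b = 2.3700*sin(-45°) = 2.3700*(-0.7071) = -1.6758

1.6758 - 1.6758i


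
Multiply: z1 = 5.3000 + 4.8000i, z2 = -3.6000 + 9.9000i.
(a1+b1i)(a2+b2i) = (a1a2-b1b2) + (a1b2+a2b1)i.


Real = 5.3*(-3.6) - 4.8*9.9 = -19.08 - 47.52 = -66.6
Imag = 5.3*9.9 - (3.6)*4.8 = 52.47 - (17.28) = 35.19

-66.6000 + 35.1900i


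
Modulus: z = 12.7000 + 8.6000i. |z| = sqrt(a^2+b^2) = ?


|z| = sqrt(12.7^2 + 8.6^2) = sqrt(161.29 + 73.96) = sqrt(235.25) = 15.3379

|z| = 15.3379


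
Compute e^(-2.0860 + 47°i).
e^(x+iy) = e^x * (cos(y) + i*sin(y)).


e^-2.0860 = 0.1242
cos(47°) = 0.682
sin(47°) = 0.7314
Real = 0.1242*0.682 = 0.0847
Imag = 0.1242*0.7314 = 0.0908

0.0847 + 0.0908i


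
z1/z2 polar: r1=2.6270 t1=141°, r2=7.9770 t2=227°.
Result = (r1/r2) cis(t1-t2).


r = 2.6270 / 7.9770 = 0.3293
theta = 141° - 227° = -86° = 274° (mod 360)

0.3293 cis(274°)


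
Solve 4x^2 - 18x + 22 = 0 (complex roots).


disc = (-18)^2 - 4*4*22 = 324 - 352 = -28
sqrt(|disc|) = sqrt(28) = 5.2915
Real part = 18/(2*4) = 2.2500
Imag part = 5.2915/(2*4) = 0.6614

2.2500 ± 0.6614i


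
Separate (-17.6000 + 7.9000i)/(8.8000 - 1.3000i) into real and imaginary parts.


Multiply by conjugate: (-17.6000 + 7.9000i)(8.8000 + 1.3000i) / (8.8^2 + (-1.3)^2)
Numerator real = -17.6*8.8 + 7.9*(-1.3) = -165.15
Numerator imag = 7.9*8.8 - (-17.6)*(-1.3) = 46.64
Denominator = 79.13
Re(z) = -165.15/79.13 = -2.0871
Im(z) = 46.64/79.13 = 0.5894

Re(z) = -2.0871, Im(z) = 0.5894


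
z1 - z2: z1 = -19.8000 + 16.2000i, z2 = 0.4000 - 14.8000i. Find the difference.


Real: -19.8 - 0.4 = -20.2
Imag: 16.2 + 14.8 = 31

-20.2000 + 31.0000i


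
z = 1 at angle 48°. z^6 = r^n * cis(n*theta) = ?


r^6 = 1^6 = 1
n*theta = 6*48° = 288° = 288° (mod 360)
a = 1*cos(288°) = 0.3090
b = 1*sin(288°) = -0.9511

1 cis(288°) = 0.3090 - 0.9511i


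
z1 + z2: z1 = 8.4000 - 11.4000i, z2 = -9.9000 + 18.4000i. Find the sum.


Real: 8.4 - 9.9 = -1.5
Imag: -11.4 + 18.4 = 7

-1.5000 + 7.0000i


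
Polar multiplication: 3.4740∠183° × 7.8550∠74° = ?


r = 3.4740 * 7.8550 = 27.2883
theta = 183° + 74° = 257° = 257° (mod 360)

27.2883 cis(257°)


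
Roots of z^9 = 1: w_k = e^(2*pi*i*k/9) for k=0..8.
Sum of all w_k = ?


The sum of all 9th roots of unity is 0.
Geometric series: (1 - w^9)/(1 - w) = (1-1)/(1-w) = 0 since w^9 = 1, w ≠ 1.
Alternatively: coefficient of z^8 in z^9 - 1 is 0.

0


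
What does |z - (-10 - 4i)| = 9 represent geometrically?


|z - z0| = r is a circle with center z0 and radius r.
Center = (-10, -4), radius = 9

Circle with center (-10, -4) and radius 9


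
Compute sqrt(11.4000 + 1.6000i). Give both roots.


|z| = sqrt(129.96+2.56) = 11.5117
sqrt((|z|+a)/2) = sqrt((11.5117+11.4)/2) = sqrt(11.4559) = 3.3847
sqrt((|z|-a)/2) = sqrt((11.5117-11.4)/2) = sqrt(0.0559) = 0.2364

±(3.3847 + 0.2364i) i.e. 3.3847 + 0.2364i and -3.3847 - 0.2364i


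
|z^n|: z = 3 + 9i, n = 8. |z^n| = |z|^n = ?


|z| = sqrt(9+81) = sqrt(90) = 9.4868
|z^8| = |z|^8 = (sqrt(90))^8 = 90^4 = 65610000

|z^8| = 65610000


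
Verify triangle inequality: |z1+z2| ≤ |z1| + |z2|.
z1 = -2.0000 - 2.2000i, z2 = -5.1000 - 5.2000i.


|z1| = sqrt((-2)^2 + (-2.2)^2) = sqrt(8.84) = 2.9732
|z2| = sqrt((-5.1)^2 + (-5.2)^2) = sqrt(53.05) = 7.2835
z1+z2 = -7.1000 - 7.4000i
|z1+z2| = sqrt(105.17) = 10.2552
|z1|+|z2| = 2.9732 + 7.2835 = 10.2567

|z1+z2| = 10.2552 ≤ |z1|+|z2| = 10.2567 (verified)


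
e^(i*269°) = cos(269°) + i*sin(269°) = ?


cos(269°) = -0.0175
sin(269°) = -0.9998

e^(i*269°) = -0.0175 - 0.9998i


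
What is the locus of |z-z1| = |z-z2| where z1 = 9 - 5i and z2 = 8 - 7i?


Equal distances means the locus is the perpendicular bisector of z1 and z2.
Midpoint = ((9+8)/2, (-5+(-7))/2) = (8.5000, -6.0000)

Perpendicular bisector through (8.5000, -6.0000)


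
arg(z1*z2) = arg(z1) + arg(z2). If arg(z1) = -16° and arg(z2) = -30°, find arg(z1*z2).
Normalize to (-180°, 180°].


arg(z1*z2) = -16° - 30° = -46°
Normalized to (-180°, 180°]: -46°

-46°


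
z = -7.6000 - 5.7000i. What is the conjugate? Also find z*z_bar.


z_bar = -7.6000 + 5.7000i
z*z_bar = (-7.6)^2 + (-5.7)^2 = 57.76 + 32.49 = 90.25

z_bar = -7.6000 + 5.7000i, z*z_bar = 90.25


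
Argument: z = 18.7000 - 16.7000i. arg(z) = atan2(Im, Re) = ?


Re = 18.7, Im = -16.7
arg = atan2(-16.7, 18.7) = -41.7664 degrees

arg(z) = -41.7664 degrees


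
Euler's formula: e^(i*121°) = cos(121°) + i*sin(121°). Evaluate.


cos(121°) = -0.5150
sin(121°) = 0.8572

e^(i*121°) = -0.5150 + 0.8572i


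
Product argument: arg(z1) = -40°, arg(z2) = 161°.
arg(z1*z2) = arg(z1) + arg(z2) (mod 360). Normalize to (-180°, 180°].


arg(z1*z2) = -40° + 161° = 121°
Normalized to (-180°, 180°]: 121°

121°


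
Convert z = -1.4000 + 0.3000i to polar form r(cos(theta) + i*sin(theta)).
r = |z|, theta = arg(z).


r = sqrt(1.96+0.09) = sqrt(2.05) = 1.4318
theta = atan2(0.3, -1.4) = 167.9052 degrees

r = 1.4318, theta = 167.9052 degrees


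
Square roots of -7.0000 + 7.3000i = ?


|z| = sqrt(49+53.29) = 10.1139
sqrt((|z|+a)/2) = sqrt((10.1139+(-7))/2) = sqrt(1.5569) = 1.2478
sqrt((|z|-a)/2) = sqrt((10.1139-(-7))/2) = sqrt(8.5569) = 2.9252

±(1.2478 + 2.9252i) i.e. 1.2478 + 2.9252i and -1.2478 - 2.9252i


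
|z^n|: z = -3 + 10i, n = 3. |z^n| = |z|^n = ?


|z| = sqrt(9+100) = sqrt(109) = 10.4403
|z^3| = |z|^3 = (sqrt(109))^3 = 109*sqrt(109)

|z^3| = 109*sqrt(109) ≈ 1137.9934


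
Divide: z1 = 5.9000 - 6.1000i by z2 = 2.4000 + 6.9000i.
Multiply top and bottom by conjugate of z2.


Conjugate of z2 = 2.4000 - 6.9000i
Numerator: (5.9000 - 6.1000i)(2.4000 - 6.9000i) = -27.9300 - 55.3500i
Denominator: 2.4^2 + 6.9^2 = 53.37
Result = (-27.9300 - 55.3500i)/53.37

-0.5233 - 1.0371i


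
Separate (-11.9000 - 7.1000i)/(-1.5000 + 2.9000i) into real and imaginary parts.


Multiply by conjugate: (-11.9000 - 7.1000i)(-1.5000 - 2.9000i) / ((-1.5)^2 + 2.9^2)
Numerator real = -11.9*(-1.5) - (7.1)*2.9 = -2.74
Numerator imag = -7.1*(-1.5) - (-11.9)*2.9 = 45.16
Denominator = 10.66
Re(z) = -2.74/10.66 = -0.2570
Im(z) = 45.16/10.66 = 4.2364

Re(z) = -0.2570, Im(z) = 4.2364


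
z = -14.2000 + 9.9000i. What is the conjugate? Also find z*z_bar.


z_bar = -14.2000 - 9.9000i
z*z_bar = (-14.2)^2 + 9.9^2 = 201.64 + 98.01 = 299.65

z_bar = -14.2000 - 9.9000i, z*z_bar = 299.65


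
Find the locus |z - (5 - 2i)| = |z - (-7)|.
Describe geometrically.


Equal distances means the locus is the perpendicular bisector of z1 and z2.
Midpoint = ((5+(-7))/2, (-2+0)/2) = (-1.0000, -1.0000)

Perpendicular bisector through (-1.0000, -1.0000)


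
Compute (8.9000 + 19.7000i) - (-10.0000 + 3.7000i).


Real: 8.9 + 10 = 18.9
Imag: 19.7 - 3.7 = 16

18.9000 + 16.0000i


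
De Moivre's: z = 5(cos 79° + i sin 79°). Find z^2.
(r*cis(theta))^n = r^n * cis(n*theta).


r^2 = 5^2 = 25
n*theta = 2*79° = 158° = 158° (mod 360)
a = 25*cos(158°) = -23.1796
b = 25*sin(158°) = 9.3652

25 cis(158°) = -23.1796 + 9.3652i


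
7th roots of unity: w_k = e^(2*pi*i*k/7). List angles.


The 7th roots of unity are cis(360k/7°) for k=0..6
Angle step = 360/7 = 51.4286°
Primitive root: cis(51.4286°)
Primitive root = 0.6235 + 0.7818i

7 roots at angles: 0°, 51.4286°, 102.8571°, 154.2857°, 205.7143°, 257.1429°, 308.5714°


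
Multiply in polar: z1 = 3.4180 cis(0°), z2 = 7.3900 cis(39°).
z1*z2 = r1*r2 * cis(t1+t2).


r = 3.4180 * 7.3900 = 25.2590
theta = 0° + 39° = 39° = 39° (mod 360)

25.2590 cis(39°)


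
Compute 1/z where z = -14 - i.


|z|^2 = 196+1 = 197
1/z = (-14 + 1i)/197

1/z = -0.0711 + 0.0051i


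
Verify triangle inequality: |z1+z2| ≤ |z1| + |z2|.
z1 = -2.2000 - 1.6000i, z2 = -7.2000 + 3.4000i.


|z1| = sqrt((-2.2)^2 + (-1.6)^2) = sqrt(7.4) = 2.7203
|z2| = sqrt((-7.2)^2 + 3.4^2) = sqrt(63.4) = 7.9624
z1+z2 = -9.4000 + 1.8000i
|z1+z2| = sqrt(91.6) = 9.5708
|z1|+|z2| = 2.7203 + 7.9624 = 10.6827

|z1+z2| = 9.5708 ≤ |z1|+|z2| = 10.6827 (verified)


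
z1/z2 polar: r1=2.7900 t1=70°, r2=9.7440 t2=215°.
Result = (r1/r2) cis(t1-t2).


r = 2.7900 / 9.7440 = 0.2863
theta = 70° - 215° = -145° = 215° (mod 360)

0.2863 cis(215°)


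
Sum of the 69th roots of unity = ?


The sum of all 69th roots of unity is 0.
Geometric series: (1 - w^69)/(1 - w) = (1-1)/(1-w) = 0 since w^69 = 1, w ≠ 1.
Alternatively: coefficient of z^68 in z^69 - 1 is 0.

0


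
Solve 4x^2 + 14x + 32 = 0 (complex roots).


disc = 14^2 - 4*4*32 = 196 - 512 = -316
sqrt(|disc|) = sqrt(316) = 17.7764
Real part = -14/(2*4) = -1.7500
Imag part = 17.7764/(2*4) = 2.2220

-1.7500 ± 2.2220i


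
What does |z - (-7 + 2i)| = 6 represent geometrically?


|z - z0| = r is a circle with center z0 and radius r.
Center = (-7, 2), radius = 6

Circle with center (-7, 2) and radius 6


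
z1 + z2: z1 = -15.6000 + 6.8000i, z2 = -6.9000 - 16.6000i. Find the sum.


Real: -15.6 - 6.9 = -22.5
Imag: 6.8 - 16.6 = -9.8

-22.5000 - 9.8000i


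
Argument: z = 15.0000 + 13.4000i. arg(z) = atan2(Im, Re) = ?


Re = 15, Im = 13.4
arg = atan2(13.4, 15) = 41.7755 degrees

arg(z) = 41.7755 degrees


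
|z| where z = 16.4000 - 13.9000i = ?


|z| = sqrt(16.4^2 + (-13.9)^2) = sqrt(268.96 + 193.21) = sqrt(462.17) = 21.4981

|z| = 21.4981


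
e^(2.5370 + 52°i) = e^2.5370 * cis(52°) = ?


e^2.5370 = 12.6417
cos(52°) = 0.61566
sin(52°) = 0.78801
Real = 12.6417*0.61566 = 7.7830
Imag = 12.6417*0.78801 = 9.9618

7.7830 + 9.9618i


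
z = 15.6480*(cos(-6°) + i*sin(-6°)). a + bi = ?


a = 15.6480*cos(-6°) = 15.6480*0.994522 = 15.5623
b = 15.6480*sin(-6°) = 15.6480*(-0.10453) = -1.6357

15.5623 - 1.6357i


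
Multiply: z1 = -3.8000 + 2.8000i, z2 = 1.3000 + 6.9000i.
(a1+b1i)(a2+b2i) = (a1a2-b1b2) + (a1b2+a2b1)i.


Real = -3.8*1.3 - 2.8*6.9 = -4.94 - 19.32 = -24.26
Imag = -3.8*6.9 + 1.3*2.8 = -26.22 + 3.64 = -22.58

-24.2600 - 22.5800i


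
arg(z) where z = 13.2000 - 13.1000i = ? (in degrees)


Re = 13.2, Im = -13.1
arg = atan2(-13.1, 13.2) = -44.7821 degrees

arg(z) = -44.7821 degrees


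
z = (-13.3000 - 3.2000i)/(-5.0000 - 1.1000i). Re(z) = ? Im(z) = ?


Multiply by conjugate: (-13.3000 - 3.2000i)(-5.0000 + 1.1000i) / ((-5)^2 + (-1.1)^2)
Numerator real = -13.3*(-5) - (3.2)*(-1.1) = 70.02
Numerator imag = -3.2*(-5) - (-13.3)*(-1.1) = 1.37
Denominator = 26.21
Re(z) = 70.02/26.21 = 2.6715
Im(z) = 1.37/26.21 = 0.0523

Re(z) = 2.6715, Im(z) = 0.0523


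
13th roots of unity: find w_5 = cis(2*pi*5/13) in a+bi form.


Angle = 360*5/13 = 138.4615°
a = cos(138.4615°) = -0.7485
b = sin(138.4615°) = 0.6631

-0.7485 + 0.6631i


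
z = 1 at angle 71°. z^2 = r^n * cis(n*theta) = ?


r^2 = 1^2 = 1
n*theta = 2*71° = 142° = 142° (mod 360)
a = 1*cos(142°) = -0.7880
b = 1*sin(142°) = 0.6157

1 cis(142°) = -0.7880 + 0.6157i


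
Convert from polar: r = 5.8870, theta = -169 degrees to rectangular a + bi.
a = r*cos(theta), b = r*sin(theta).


a = 5.8870*cos(-169°) = 5.8870*(-0.981627) = -5.7788
b = 5.8870*sin(-169°) = 5.8870*(-0.19081) = -1.1233

-5.7788 - 1.1233i


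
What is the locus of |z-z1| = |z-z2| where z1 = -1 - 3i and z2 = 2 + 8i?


Equal distances means the locus is the perpendicular bisector of z1 and z2.
Midpoint = ((-1+2)/2, (-3+8)/2) = (0.5000, 2.5000)

Perpendicular bisector through (0.5000, 2.5000)


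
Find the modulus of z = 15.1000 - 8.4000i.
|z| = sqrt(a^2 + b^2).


|z| = sqrt(15.1^2 + (-8.4)^2) = sqrt(228.01 + 70.56) = sqrt(298.57) = 17.2792

|z| = 17.2792


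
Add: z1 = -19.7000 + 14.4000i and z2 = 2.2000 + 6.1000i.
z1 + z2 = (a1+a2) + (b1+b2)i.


Real: -19.7 + 2.2 = -17.5
Imag: 14.4 + 6.1 = 20.5

-17.5000 + 20.5000i


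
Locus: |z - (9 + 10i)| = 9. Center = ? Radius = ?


|z - z0| = r is a circle with center z0 and radius r.
Center = (9, 10), radius = 9

Circle with center (9, 10) and radius 9


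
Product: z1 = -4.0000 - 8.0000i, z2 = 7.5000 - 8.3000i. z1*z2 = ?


Real = -4*7.5 - (-8)*(-8.3) = -30 - 66.4 = -96.4
Imag = -4*(-8.3) + 7.5*(-8) = 33.2 - (60) = -26.8

-96.4000 - 26.8000i


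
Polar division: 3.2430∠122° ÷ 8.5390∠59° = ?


r = 3.2430 / 8.5390 = 0.3798
theta = 122° - 59° = 63° = 63° (mod 360)

0.3798 cis(63°)


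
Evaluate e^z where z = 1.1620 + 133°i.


e^1.1620 = 3.1963
cos(133°) = -0.682
sin(133°) = 0.73135
Real = 3.1963*(-0.682) = -2.1799
Imag = 3.1963*0.73135 = 2.3376

-2.1799 + 2.3376i


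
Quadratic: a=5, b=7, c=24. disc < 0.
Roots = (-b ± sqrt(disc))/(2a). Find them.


disc = 7^2 - 4*5*24 = 49 - 480 = -431
sqrt(|disc|) = sqrt(431) = 20.7605
Real part = -7/(2*5) = -0.7000
Imag part = 20.7605/(2*5) = 2.0761

-0.7000 ± 2.0761i


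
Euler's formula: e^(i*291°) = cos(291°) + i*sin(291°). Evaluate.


cos(291°) = 0.3584
sin(291°) = -0.9336

e^(i*291°) = 0.3584 - 0.9336i


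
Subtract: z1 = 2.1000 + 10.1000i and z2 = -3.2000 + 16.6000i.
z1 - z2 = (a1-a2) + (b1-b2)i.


Real: 2.1 + 3.2 = 5.3
Imag: 10.1 - 16.6 = -6.5

5.3000 - 6.5000i


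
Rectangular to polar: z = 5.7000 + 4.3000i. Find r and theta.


r = sqrt(32.49+18.49) = sqrt(50.98) = 7.1400
theta = atan2(4.3, 5.7) = 37.0304 degrees

r = 7.1400, theta = 37.0304 degrees


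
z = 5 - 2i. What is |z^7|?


|z| = sqrt(25+4) = sqrt(29) = 5.3852
|z^7| = |z|^7 = (sqrt(29))^7 = 29^3 * sqrt(29) = 24389*sqrt(29)

|z^7| = 24389*sqrt(29) ≈ 131338.7845


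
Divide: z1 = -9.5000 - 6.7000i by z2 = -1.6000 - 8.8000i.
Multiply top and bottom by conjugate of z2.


Conjugate of z2 = -1.6000 + 8.8000i
Numerator: (-9.5000 - 6.7000i)(-1.6000 + 8.8000i) = 74.1600 - 72.8800i
Denominator: (-1.6)^2 + (-8.8)^2 = 80
Result = (74.1600 - 72.8800i)/80

0.9270 - 0.9110i


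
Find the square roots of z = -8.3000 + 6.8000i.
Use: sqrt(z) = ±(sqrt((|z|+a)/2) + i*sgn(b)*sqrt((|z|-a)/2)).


|z| = sqrt(68.89+46.24) = 10.7299
sqrt((|z|+a)/2) = sqrt((10.7299+(-8.3))/2) = sqrt(1.2149) = 1.1022
sqrt((|z|-a)/2) = sqrt((10.7299-(-8.3))/2) = sqrt(9.5149) = 3.0846

±(1.1022 + 3.0846i) i.e. 1.1022 + 3.0846i and -1.1022 - 3.0846i


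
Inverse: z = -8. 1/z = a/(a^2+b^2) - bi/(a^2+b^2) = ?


|z|^2 = 64+0 = 64
1/z = (-8 - 0i)/64

1/z = -0.1250 + 0i


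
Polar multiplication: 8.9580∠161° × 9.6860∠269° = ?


r = 8.9580 * 9.6860 = 86.7672
theta = 161° + 269° = 430° = 70° (mod 360)

86.7672 cis(70°)


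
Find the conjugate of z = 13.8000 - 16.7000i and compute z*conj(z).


z_bar = 13.8000 + 16.7000i
z*z_bar = 13.8^2 + (-16.7)^2 = 190.44 + 278.89 = 469.33

z_bar = 13.8000 + 16.7000i, z*z_bar = 469.33


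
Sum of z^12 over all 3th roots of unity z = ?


The roots are w_k = w^k with w = e^(2*pi*i/3), and (w^k)^12 = (w^12)^k.
So S = 1 + u + u^2 + ... + u^(2) with u = w^12.
12 = 4*3 + 0, so 12 is a multiple of 3 and u = (w^3)^4 = 1.
Every one of the 3 terms equals 1: S = 3

S = 3


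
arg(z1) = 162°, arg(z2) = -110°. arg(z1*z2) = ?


arg(z1*z2) = 162° - 110° = 52°
Normalized to (-180°, 180°]: 52°

52°


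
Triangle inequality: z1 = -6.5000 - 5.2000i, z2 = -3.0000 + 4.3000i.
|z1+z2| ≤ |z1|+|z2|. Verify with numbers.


|z1| = sqrt((-6.5)^2 + (-5.2)^2) = sqrt(69.29) = 8.3241
|z2| = sqrt((-3)^2 + 4.3^2) = sqrt(27.49) = 5.2431
z1+z2 = -9.5000 - 0.9000i
|z1+z2| = sqrt(91.06) = 9.5425
|z1|+|z2| = 8.3241 + 5.2431 = 13.5672

|z1+z2| = 9.5425 ≤ |z1|+|z2| = 13.5672 (verified)


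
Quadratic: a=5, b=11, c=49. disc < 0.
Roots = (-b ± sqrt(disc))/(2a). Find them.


disc = 11^2 - 4*5*49 = 121 - 980 = -859
sqrt(|disc|) = sqrt(859) = 29.3087
Real part = -11/(2*5) = -1.1000
Imag part = 29.3087/(2*5) = 2.9309

-1.1000 ± 2.9309i


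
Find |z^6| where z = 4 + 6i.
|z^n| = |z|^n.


|z| = sqrt(16+36) = sqrt(52) = 7.2111
|z^6| = |z|^6 = (sqrt(52))^6 = 52^3 = 140608

|z^6| = 140608


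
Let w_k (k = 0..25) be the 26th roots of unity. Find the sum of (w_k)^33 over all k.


The roots are w_k = w^k with w = e^(2*pi*i/26), and (w^k)^33 = (w^33)^k.
So S = 1 + u + u^2 + ... + u^(25) with u = w^33.
33 = 1*26 + 7, so 33 is not a multiple of 26: u = (w^26)^1 * w^7 = w^7 ≠ 1 (w is a primitive 26th root), while u^26 = (w^26)^33 = 1.
Geometric series: S = (1 - u^26)/(1 - u) = (1 - 1)/(1 - u) = 0

S = 0


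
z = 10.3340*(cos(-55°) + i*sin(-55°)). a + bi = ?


a = 10.3340*cos(-55°) = 10.3340*0.573576 = 5.9273
b = 10.3340*sin(-55°) = 10.3340*(-0.81915) = -8.4651

5.9273 - 8.4651i


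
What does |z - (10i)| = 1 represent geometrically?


|z - z0| = r is a circle with center z0 and radius r.
Center = (0, 10), radius = 1

Circle with center (0, 10) and radius 1


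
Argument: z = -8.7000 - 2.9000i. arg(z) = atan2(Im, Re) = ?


Re = -8.7, Im = -2.9
arg = atan2(-2.9, -8.7) = -161.5651 degrees

arg(z) = -161.5651 degrees


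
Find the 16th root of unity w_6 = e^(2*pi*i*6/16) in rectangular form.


Angle = 360*6/16 = 135°
a = cos(135°) = -0.7071
b = sin(135°) = 0.7071

-0.7071 + 0.7071i


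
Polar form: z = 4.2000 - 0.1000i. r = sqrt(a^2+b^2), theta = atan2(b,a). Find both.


r = sqrt(17.64+0.01) = sqrt(17.65) = 4.2012
theta = atan2(-0.1, 4.2) = -1.3639 degrees

r = 4.2012, theta = -1.3639 degrees


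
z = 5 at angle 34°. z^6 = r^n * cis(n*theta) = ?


r^6 = 5^6 = 15625
n*theta = 6*34° = 204° = 204° (mod 360)
a = 15625*cos(204°) = -14274.1478
b = 15625*sin(204°) = -6355.2600

15625 cis(204°) = -14274.1478 - 6355.2600i
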